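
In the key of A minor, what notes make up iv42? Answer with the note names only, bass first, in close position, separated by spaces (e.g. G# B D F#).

C D F A

In A minor, the fourth degree is D, and the diatonic chord built there is a minor seventh chord.
That chord is spelled D-F-A-C.
The figured bass 42 indicates third inversion, placing the seventh (C) in the bass: C-D-F-A.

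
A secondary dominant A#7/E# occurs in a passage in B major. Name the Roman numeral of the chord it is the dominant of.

The chord is a dominant seventh chord on A#.
A dominant resolves down a perfect fifth: A# → D#. In B major, D# is scale degree 3, i.e. iii.

iii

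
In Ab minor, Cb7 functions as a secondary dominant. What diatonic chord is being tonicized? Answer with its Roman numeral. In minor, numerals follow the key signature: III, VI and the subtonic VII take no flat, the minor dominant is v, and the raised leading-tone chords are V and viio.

VI

The chord is a dominant seventh chord on Cb.
A dominant resolves down a perfect fifth: Cb → Fb. In Ab minor, Fb is scale degree 6, i.e. VI.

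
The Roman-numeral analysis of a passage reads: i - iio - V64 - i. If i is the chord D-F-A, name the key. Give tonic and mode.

D minor

i is given as D-F-A — a minor triad with root D.
If D is scale degree 1 and the mode makes that degree carry a minor triad, the tonic is D and the mode is minor.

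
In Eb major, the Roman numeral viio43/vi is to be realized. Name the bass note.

The applied chord viio43/vi is rooted on B: B-D-F-Ab.
The figure 43 means second inversion — the fifth is in the bass.

F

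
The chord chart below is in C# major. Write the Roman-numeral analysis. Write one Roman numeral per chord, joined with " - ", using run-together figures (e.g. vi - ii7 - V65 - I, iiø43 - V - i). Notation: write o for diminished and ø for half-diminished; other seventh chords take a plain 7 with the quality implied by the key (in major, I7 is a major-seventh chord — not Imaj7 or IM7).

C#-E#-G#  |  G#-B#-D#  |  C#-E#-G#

I - V - I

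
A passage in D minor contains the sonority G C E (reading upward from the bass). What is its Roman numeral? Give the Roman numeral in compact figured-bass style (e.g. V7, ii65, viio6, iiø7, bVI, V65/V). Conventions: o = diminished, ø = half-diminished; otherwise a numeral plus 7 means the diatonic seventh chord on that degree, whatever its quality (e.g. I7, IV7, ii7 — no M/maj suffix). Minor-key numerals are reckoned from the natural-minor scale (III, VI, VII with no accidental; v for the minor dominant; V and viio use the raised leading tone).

Stacked in thirds the chord is C-E-G: a major triad on C.
C is scale degree 7 in D minor, and a major triad on that degree is written VII.
With G in the bass the chord is in second inversion, so the figured bass is 64.

VII64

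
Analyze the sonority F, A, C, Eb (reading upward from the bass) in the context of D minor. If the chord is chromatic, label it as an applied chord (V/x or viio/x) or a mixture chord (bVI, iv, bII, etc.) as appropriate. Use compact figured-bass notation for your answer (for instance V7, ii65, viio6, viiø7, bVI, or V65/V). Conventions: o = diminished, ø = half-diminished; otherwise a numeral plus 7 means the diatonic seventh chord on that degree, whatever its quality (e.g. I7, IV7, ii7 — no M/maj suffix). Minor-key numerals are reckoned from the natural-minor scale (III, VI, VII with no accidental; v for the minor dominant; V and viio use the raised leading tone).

Stacked in thirds the chord is F-A-C-Eb: a dominant seventh chord on F.
F is not a diatonic chord root with this quality in D minor, but it lies a perfect fifth above Bb (VI), so the chord functions as an applied dominant of VI.

V7/VI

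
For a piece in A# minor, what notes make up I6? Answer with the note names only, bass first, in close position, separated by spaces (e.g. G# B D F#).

I6 is the major tonic (Picardy third), borrowed from the parallel major. In A# minor that root is A#.
So the chord is A#-C##-E#, a major triad.
With the 6 figure the chord is in first inversion; from the bass C## upward in close position it reads C##-E#-A#.

C## E# A#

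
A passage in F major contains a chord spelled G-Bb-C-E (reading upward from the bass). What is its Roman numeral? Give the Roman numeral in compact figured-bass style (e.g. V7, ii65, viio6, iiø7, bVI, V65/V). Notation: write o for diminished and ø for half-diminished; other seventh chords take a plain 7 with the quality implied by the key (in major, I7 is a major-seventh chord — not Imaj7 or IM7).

V43

Stacked in thirds the chord is C-E-G-Bb: a dominant seventh chord on C.
C is scale degree 5 in F major, and a dominant seventh chord on that degree is written V7.
With G in the bass the chord is in second inversion, so the figured bass is 43.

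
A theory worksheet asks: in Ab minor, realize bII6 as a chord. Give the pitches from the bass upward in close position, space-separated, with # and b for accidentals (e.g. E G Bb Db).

Db Fb Bbb

Scale degree 2 in Ab minor is Bb; lowering it a half step gives Bbb. bII6 is the Neapolitan sixth — a major triad on the lowered second degree, here in its customary first inversion.
So the chord is Bbb-Db-Fb, a major triad.
The figured bass 6 indicates first inversion, placing the third (Db) in the bass: Db-Fb-Bbb.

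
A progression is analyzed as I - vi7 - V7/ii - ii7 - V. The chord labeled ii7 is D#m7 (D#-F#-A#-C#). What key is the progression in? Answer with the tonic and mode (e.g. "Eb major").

C# major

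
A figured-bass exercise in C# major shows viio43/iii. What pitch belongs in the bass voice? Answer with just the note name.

A#

The applied chord viio43/iii is rooted on D##: D##-F##-A#-C#.
The figure 43 means second inversion — the fifth is in the bass.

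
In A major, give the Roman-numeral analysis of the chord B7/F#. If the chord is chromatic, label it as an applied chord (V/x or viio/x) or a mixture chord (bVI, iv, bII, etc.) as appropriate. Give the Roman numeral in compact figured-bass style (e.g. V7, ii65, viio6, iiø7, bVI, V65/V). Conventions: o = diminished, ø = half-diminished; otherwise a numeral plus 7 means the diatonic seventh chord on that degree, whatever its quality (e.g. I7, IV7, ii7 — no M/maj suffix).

The pitches B-D#-F#-A form a dominant seventh chord rooted on B.
B is not a diatonic chord root with this quality in A major, but it lies a perfect fifth above E (V), so the chord functions as an applied dominant of V.
With F# in the bass the chord is in second inversion, so the figured bass is 43.

V43/V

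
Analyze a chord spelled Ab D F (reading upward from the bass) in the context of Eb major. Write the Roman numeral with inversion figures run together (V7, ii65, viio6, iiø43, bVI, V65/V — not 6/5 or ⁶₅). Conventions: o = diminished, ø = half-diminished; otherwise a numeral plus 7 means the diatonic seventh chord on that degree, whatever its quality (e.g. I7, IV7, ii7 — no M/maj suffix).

Stacked in thirds the chord is D-F-Ab: a diminished triad on D.
In Eb major, D is the leading tone; the diatonic diminished triad there is viio.
With Ab in the bass the chord is in second inversion, so the figured bass is 64.

viio64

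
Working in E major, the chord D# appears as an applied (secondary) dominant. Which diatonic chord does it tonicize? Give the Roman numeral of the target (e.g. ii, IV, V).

iii

The chord is a major triad on D#.
A dominant resolves down a perfect fifth: D# → G#. In E major, G# is scale degree 3, i.e. iii.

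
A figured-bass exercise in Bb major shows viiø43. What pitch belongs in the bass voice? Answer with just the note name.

Eb

viiø in Bb major has root A; the chord is A-C-Eb-G.
The figure 43 means second inversion — the fifth is in the bass.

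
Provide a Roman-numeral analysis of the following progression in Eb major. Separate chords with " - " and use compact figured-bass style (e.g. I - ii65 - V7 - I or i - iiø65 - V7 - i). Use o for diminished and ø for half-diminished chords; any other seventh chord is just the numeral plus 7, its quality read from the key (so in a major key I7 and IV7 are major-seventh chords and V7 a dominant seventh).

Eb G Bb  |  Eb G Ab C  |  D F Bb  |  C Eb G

Eb-G-Bb: major triad on Eb = scale degree 1 → I.
Eb-G-Ab-C: root Ab is the subdominant; major seventh chord there is IV43.
D-F-Bb: root Bb is the dominant; major triad there is V6.
C-Eb-G: minor triad on C = scale degree 6 → vi.

I - IV43 - V6 - vi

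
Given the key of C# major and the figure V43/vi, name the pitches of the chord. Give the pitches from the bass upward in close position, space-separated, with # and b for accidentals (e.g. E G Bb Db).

B# D# E# G##

The slash means an applied dominant: we want the dominant of vi. In C# major, vi is A# minor, and its dominant is built on E#.
Building a dominant seventh chord on E# gives E#-G##-B#-D#.
With the 43 figure the chord is in second inversion; from the bass B# upward in close position it reads B#-D#-E#-G##.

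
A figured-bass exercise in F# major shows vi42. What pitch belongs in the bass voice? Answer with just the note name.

C#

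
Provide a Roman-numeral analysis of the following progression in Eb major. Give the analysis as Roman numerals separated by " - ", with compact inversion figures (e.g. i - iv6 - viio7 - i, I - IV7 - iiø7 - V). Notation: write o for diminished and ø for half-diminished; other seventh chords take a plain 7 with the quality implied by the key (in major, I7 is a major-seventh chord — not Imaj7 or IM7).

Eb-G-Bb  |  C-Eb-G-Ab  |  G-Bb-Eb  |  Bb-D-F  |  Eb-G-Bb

Eb-G-Bb: major triad on Eb = scale degree 1 → I.
C-Eb-G-Ab: major seventh chord on Ab = scale degree 4 → IV65.
G-Bb-Eb: major triad on Eb = scale degree 1 → I6.
Bb-D-F: major triad on Bb = scale degree 5 → V.
Eb-G-Bb has root Eb, degree 1 in Eb major, so I.

I - IV65 - I6 - V - I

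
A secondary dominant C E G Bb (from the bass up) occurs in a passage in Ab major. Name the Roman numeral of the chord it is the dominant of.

vi

The chord is a dominant seventh chord on C.
A dominant resolves down a perfect fifth: C → F. In Ab major, F is scale degree 6, i.e. vi.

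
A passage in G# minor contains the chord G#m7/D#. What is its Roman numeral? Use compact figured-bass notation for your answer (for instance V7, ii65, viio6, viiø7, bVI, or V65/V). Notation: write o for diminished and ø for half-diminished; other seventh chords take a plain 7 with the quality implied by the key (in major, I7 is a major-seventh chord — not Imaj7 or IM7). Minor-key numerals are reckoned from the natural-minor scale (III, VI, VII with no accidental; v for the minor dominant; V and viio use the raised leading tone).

Stacked in thirds the chord is G#-B-D#-F#: a minor seventh chord on G#.
G# is scale degree 1 in G# minor, and a minor seventh chord on that degree is written i7.
With D# in the bass the chord is in second inversion, so the figured bass is 43.

i43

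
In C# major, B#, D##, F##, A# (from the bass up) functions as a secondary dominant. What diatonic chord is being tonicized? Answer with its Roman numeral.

The chord is a dominant seventh chord on B#.
A dominant resolves down a perfect fifth: B# → E#. In C# major, E# is scale degree 3, i.e. iii.

iii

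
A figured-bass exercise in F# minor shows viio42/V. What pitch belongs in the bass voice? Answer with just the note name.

The applied chord viio42/V is rooted on B#: B#-D#-F#-A.
The figure 42 means third inversion — the seventh is in the bass.

A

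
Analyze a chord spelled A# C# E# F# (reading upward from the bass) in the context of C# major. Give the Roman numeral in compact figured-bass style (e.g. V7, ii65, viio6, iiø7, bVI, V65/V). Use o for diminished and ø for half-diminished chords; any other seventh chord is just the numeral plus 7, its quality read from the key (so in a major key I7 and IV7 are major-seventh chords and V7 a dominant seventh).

IV65

Stacked in thirds the chord is F#-A#-C#-E#: a major seventh chord on F#.
In C# major, F# is the subdominant; the diatonic major seventh chord there is IV7.
With A# in the bass the chord is in first inversion, so the figured bass is 65.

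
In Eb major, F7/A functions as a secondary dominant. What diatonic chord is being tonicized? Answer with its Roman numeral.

V

The chord is a dominant seventh chord on F.
A dominant resolves down a perfect fifth: F → Bb. In Eb major, Bb is scale degree 5, i.e. V.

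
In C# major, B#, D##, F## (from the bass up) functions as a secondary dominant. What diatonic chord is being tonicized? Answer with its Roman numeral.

iii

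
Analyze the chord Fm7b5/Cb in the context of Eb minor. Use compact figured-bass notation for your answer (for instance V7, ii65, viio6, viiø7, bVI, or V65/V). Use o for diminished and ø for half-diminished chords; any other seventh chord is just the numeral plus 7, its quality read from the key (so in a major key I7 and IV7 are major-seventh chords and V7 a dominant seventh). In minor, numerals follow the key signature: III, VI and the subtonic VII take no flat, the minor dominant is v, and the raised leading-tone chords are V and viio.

The pitches F-Ab-Cb-Eb form a half-diminished seventh chord rooted on F.
F is scale degree 2 in Eb minor, and a half-diminished seventh chord on that degree is written iiø7.
With Cb in the bass the chord is in second inversion, so the figured bass is 43.

iiø43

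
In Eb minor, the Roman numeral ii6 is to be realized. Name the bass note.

Ab

ii in Eb minor has root F; the chord is F-Ab-C.
The figure 6 means first inversion — the third is in the bass.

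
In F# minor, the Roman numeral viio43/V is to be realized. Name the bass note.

The applied chord viio43/V is rooted on B#: B#-D#-F#-A.
The figure 43 means second inversion — the fifth is in the bass.

F#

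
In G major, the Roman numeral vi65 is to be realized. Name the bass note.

G

vi in G major has root E; the chord is E-G-B-D.
The figure 65 means first inversion — the third is in the bass.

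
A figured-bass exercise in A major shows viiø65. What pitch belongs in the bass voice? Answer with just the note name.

B

viiø in A major has root G#; the chord is G#-B-D-F#.
The figure 65 means first inversion — the third is in the bass.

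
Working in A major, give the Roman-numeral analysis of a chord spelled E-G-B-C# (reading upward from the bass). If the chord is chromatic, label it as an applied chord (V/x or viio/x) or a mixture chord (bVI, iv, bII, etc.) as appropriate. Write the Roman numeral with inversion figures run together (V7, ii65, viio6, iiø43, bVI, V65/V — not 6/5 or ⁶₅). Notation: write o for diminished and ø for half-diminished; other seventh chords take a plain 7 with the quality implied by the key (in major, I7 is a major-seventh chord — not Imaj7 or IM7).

The pitches C#-E-G-B form a half-diminished seventh chord rooted on C#.
C# sits a half step below D (IV in A major); a diminished chord there is the applied leading-tone chord of IV.
With E in the bass the chord is in first inversion, so the figured bass is 65.

viiø65/IV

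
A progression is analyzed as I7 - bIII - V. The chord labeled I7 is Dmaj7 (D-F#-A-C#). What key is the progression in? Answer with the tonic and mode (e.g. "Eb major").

I7 is given as D-F#-A-C# — a major seventh chord with root D.
If D is scale degree 1 and the mode makes that degree carry a major seventh chord, the tonic is D and the mode is major.

D major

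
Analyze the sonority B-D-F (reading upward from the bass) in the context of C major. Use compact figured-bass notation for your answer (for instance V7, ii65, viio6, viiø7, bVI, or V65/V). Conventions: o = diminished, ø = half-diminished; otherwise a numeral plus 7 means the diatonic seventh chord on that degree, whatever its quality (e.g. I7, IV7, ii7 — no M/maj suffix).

The pitches B-D-F form a diminished triad rooted on B.
B is scale degree 7 in C major, and a diminished triad on that degree is written viio.

viio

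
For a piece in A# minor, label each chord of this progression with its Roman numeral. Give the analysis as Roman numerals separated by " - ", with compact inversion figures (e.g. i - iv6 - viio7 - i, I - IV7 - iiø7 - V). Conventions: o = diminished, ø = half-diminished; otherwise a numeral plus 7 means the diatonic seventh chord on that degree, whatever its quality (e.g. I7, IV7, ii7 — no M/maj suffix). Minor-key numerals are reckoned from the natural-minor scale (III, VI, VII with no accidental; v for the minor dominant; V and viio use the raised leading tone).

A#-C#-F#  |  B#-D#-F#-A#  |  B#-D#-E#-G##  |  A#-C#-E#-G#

VI6 - iiø7 - V43 - i7

A#-C#-F# has root F#, degree 6 in A# minor, so VI6.
B#-D#-F#-A# has root B#, degree 2 in A# minor, so iiø7.
B#-D#-E#-G##: dominant seventh chord on E# = scale degree 5 → V43.
A#-C#-E#-G#: minor seventh chord on A# = scale degree 1 → i7.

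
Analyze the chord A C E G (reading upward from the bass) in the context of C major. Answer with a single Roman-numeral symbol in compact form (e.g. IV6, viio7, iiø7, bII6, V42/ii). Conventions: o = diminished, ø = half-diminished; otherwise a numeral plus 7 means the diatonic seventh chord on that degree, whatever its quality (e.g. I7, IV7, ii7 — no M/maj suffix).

vi7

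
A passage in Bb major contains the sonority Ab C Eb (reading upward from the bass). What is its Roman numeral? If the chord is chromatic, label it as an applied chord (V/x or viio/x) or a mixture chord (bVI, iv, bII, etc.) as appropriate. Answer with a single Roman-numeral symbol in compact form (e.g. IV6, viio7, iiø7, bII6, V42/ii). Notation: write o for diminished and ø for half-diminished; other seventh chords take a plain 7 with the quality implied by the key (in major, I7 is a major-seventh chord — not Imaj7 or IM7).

bVII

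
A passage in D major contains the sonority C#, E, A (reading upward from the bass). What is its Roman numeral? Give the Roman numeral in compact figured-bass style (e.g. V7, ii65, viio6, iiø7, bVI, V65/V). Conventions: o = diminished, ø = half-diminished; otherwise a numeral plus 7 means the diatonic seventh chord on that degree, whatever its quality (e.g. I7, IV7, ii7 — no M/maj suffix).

V6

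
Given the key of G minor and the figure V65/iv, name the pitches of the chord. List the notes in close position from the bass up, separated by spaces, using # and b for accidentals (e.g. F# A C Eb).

B D F G

The slash means an applied dominant: we want the dominant of iv. In G minor, iv is C minor, and its dominant is built on G.
Building a dominant seventh chord on G gives G-B-D-F.
The figured bass 65 indicates first inversion, placing the third (B) in the bass: B-D-F-G.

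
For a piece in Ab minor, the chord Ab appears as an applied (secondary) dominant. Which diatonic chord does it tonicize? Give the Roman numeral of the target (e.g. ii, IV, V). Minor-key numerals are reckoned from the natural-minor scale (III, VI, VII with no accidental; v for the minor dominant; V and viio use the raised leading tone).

iv

The chord is a major triad on Ab.
A dominant resolves down a perfect fifth: Ab → Db. In Ab minor, Db is scale degree 4, i.e. iv.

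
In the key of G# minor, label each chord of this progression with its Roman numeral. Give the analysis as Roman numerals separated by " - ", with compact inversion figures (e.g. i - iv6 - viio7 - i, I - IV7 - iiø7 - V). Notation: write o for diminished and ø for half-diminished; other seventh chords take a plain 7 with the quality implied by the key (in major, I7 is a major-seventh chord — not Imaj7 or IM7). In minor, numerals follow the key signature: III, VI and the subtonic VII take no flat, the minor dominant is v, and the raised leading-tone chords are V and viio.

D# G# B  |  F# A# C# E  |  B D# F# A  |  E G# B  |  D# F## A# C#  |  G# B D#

D#-G#-B has root G#, degree 1 in G# minor, so i64.
F#-A#-C#-E has root F#, degree 7 in G# minor, so VII7.
B-D#-F#-A: chromatic; B is V of VI, so V7/VI.
E-G#-B has root E, degree 6 in G# minor, so VI.
D#-F##-A#-C#: root D# is the dominant; dominant seventh chord there is V7.
G#-B-D#: minor triad on G# = scale degree 1 → i.

i64 - VII7 - V7/VI - VI - V7 - i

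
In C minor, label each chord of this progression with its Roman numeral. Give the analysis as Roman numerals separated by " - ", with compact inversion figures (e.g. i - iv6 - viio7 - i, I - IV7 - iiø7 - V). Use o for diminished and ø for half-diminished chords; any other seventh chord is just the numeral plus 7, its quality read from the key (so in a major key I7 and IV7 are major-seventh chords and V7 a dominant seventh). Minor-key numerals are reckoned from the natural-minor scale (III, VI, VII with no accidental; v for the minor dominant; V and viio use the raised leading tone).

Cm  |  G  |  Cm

i - V - i

Cm: minor triad on C = scale degree 1 → i.
G: major triad on G = scale degree 5 → V.
Cm has root C, degree 1 in C minor, so i.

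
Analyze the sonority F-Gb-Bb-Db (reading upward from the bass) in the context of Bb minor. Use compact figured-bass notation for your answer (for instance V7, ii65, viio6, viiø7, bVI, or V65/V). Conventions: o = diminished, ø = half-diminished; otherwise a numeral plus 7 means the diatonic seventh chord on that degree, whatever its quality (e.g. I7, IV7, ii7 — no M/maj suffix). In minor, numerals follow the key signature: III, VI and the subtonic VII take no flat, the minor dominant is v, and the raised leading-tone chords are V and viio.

Stacked in thirds the chord is Gb-Bb-Db-F: a major seventh chord on Gb.
In Bb minor, Gb is the submediant; the diatonic major seventh chord there is VI7.
With F in the bass the chord is in third inversion, so the figured bass is 42.

VI42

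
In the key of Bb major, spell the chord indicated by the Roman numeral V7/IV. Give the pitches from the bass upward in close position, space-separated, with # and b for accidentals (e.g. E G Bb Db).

Bb D F Ab

V7/IV is a secondary dominant — the dominant seventh of IV. IV in Bb major is Eb, so the applied chord's root is Bb, a perfect fifth above.
Building a dominant seventh chord on Bb gives Bb-D-F-Ab.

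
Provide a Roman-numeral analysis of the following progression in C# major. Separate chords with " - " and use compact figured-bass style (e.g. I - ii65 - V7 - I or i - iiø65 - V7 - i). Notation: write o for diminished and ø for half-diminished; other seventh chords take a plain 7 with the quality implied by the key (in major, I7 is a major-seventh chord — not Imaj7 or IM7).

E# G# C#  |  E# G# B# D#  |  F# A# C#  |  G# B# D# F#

I6 - iii7 - IV - V7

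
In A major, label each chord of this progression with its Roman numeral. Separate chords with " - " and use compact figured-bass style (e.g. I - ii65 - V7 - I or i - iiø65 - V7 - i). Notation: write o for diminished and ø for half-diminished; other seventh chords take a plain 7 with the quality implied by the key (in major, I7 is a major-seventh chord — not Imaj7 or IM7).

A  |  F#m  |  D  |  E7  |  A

A: major triad on A = scale degree 1 → I.
F#m: minor triad on F# = scale degree 6 → vi.
D: root D is the subdominant; major triad there is IV.
E7 has root E, degree 5 in A major, so V7.
A: major triad on A = scale degree 1 → I.

I - vi - IV - V7 - I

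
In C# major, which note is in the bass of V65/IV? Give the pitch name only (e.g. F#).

E#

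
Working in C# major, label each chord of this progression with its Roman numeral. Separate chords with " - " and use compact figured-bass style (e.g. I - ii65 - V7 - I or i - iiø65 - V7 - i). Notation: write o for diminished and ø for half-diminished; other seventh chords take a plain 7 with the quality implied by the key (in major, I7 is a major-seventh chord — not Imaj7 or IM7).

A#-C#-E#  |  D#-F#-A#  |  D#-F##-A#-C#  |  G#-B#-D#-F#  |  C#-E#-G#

A#-C#-E#: minor triad on A# = scale degree 6 → vi.
D#-F#-A# has root D#, degree 2 in C# major, so ii.
D#-F##-A#-C# is the secondary dominant of V (dominant seventh chord on D#): V7/V.
G#-B#-D#-F#: dominant seventh chord on G# = scale degree 5 → V7.
C#-E#-G#: major triad on C# = scale degree 1 → I.

vi - ii - V7/V - V7 - I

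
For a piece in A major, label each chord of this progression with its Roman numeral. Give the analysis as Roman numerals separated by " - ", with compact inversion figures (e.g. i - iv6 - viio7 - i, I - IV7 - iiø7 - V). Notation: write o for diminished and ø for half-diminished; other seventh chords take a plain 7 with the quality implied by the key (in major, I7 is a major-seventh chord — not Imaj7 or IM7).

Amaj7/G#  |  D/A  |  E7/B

I42 - IV64 - V43

Amaj7/G#: major seventh chord on A = scale degree 1 → I42.
D/A: major triad on D = scale degree 4 → IV64.
E7/B: dominant seventh chord on E = scale degree 5 → V43.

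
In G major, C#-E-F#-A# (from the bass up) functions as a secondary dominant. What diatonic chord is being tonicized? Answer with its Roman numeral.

iii

The chord is a dominant seventh chord on F#.
A dominant resolves down a perfect fifth: F# → B. In G major, B is scale degree 3, i.e. iii.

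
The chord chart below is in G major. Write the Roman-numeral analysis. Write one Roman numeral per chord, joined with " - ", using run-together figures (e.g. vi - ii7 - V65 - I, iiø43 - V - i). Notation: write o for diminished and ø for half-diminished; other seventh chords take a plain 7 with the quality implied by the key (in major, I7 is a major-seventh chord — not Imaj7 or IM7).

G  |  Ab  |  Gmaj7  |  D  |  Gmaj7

I - bII - I7 - V - I7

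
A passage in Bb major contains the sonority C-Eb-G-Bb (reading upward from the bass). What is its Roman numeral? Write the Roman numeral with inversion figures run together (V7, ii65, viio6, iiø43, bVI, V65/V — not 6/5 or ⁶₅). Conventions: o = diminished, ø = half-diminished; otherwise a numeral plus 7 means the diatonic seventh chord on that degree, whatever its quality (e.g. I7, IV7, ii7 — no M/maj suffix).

ii7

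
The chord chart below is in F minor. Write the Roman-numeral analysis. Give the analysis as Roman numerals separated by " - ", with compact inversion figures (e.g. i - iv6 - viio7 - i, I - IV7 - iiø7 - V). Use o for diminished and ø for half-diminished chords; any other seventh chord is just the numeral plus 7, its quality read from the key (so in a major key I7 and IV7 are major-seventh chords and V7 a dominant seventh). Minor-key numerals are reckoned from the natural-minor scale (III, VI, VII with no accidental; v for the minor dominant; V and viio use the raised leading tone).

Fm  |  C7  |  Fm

i - V7 - i

Fm: root F is the tonic; minor triad there is i.
C7 has root C, degree 5 in F minor, so V7.
Fm: minor triad on F = scale degree 1 → i.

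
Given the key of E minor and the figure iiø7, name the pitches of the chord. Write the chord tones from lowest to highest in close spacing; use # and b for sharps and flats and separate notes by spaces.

F# A C E

In E minor, the supertonic is F#, and the diatonic chord built there is a half-diminished seventh chord.
Stacking thirds from F# gives F#-A-C-E.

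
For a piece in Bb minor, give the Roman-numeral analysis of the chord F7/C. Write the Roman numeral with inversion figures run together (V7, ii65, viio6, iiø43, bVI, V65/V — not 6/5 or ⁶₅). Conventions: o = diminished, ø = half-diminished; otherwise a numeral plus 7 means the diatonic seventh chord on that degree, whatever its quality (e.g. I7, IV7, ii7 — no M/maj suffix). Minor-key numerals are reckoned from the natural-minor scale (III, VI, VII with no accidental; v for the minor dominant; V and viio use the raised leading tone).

V43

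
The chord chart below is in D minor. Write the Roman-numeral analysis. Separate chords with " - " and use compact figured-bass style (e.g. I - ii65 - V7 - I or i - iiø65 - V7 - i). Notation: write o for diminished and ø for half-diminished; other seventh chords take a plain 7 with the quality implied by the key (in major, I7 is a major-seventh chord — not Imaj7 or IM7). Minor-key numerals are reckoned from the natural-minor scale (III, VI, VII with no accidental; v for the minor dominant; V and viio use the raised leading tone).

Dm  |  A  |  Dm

Dm has root D, degree 1 in D minor, so i.
A: root A is the dominant; major triad there is V.
Dm: root D is the tonic; minor triad there is i.

i - V - i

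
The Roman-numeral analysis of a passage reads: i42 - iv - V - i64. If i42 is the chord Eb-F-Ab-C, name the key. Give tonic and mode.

F minor

The chord Fm7/Eb is a minor seventh chord rooted on F; its label is i42.
If F is scale degree 1 and the mode makes that degree carry a minor seventh chord, the tonic is F and the mode is minor.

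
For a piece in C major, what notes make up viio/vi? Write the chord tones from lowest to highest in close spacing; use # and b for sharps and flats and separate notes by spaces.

G# B D

The slash marks an applied leading-tone chord: viio of vi. In C major, vi is A, so the leading tone to it is G#, a half step below.
Building a diminished triad on G# gives G#-B-D.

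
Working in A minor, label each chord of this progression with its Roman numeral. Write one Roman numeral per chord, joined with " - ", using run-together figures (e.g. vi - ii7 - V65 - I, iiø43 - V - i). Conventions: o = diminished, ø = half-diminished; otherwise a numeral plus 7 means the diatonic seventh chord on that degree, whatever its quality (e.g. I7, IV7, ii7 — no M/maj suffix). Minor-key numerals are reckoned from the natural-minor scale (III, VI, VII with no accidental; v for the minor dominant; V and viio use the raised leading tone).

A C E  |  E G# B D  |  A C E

A-C-E: minor triad on A = scale degree 1 → i.
E-G#-B-D: root E is the dominant; dominant seventh chord there is V7.
A-C-E has root A, degree 1 in A minor, so i.

i - V7 - i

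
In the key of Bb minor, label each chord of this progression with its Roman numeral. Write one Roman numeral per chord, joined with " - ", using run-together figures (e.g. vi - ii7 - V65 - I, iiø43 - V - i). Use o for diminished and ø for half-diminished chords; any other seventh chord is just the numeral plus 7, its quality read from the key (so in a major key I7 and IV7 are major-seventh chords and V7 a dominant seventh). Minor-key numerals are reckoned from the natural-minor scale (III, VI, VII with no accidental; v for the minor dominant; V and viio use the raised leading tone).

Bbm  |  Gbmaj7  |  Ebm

Bbm: root Bb is the tonic; minor triad there is i.
Gbmaj7: root Gb is the submediant; major seventh chord there is VI7.
Ebm: minor triad on Eb = scale degree 4 → iv.

i - VI7 - iv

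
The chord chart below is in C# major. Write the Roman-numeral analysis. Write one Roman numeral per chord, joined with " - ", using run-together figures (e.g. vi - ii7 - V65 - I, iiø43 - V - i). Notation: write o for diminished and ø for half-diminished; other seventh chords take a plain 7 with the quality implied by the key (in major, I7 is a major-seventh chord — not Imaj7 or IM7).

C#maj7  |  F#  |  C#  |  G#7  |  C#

C#maj7 has root C#, degree 1 in C# major, so I7.
F# has root F#, degree 4 in C# major, so IV.
C# has root C#, degree 1 in C# major, so I.
G#7: root G# is the dominant; dominant seventh chord there is V7.
C#: major triad on C# = scale degree 1 → I.

I7 - IV - I - V7 - I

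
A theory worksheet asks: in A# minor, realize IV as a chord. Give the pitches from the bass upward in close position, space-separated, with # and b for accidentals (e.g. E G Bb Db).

D# F## A#

IV is the major subdominant, borrowed from the parallel major. In A# minor that root is D#.
So the chord is D#-F##-A#.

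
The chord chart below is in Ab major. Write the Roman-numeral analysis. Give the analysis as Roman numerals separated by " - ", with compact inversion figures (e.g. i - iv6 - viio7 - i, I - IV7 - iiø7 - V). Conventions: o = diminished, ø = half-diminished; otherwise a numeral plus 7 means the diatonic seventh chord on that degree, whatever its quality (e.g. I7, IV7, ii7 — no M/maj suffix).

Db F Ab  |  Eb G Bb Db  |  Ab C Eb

IV - V7 - I

Db-F-Ab has root Db, degree 4 in Ab major, so IV.
Eb-G-Bb-Db has root Eb, degree 5 in Ab major, so V7.
Ab-C-Eb: root Ab is the tonic; major triad there is I.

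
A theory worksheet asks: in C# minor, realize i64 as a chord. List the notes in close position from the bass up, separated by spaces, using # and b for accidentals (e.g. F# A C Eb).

The numeral's case and figure indicate a minor triad. In C# minor its root, the tonic, is C#.
Stacking thirds from C# gives C#-E-G#.
The figured bass 64 indicates second inversion, placing the fifth (G#) in the bass: G#-C#-E.

G# C# E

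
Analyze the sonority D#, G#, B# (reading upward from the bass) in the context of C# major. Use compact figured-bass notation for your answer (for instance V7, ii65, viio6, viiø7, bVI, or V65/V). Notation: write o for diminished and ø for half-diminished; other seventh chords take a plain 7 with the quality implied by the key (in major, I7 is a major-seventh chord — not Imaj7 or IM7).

V64

Stacked in thirds the chord is G#-B#-D#: a major triad on G#.
In C# major, G# is the dominant; the diatonic major triad there is V.
With D# in the bass the chord is in second inversion, so the figured bass is 64.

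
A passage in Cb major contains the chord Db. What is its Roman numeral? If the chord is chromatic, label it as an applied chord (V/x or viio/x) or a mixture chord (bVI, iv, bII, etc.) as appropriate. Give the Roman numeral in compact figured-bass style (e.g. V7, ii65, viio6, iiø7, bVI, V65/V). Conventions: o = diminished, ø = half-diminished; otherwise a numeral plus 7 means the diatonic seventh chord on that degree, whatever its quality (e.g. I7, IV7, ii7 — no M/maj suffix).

The pitches Db-F-Ab form a major triad rooted on Db.
Db is not a diatonic chord root with this quality in Cb major, but it lies a perfect fifth above Gb (V), so the chord functions as an applied dominant of V.

V/V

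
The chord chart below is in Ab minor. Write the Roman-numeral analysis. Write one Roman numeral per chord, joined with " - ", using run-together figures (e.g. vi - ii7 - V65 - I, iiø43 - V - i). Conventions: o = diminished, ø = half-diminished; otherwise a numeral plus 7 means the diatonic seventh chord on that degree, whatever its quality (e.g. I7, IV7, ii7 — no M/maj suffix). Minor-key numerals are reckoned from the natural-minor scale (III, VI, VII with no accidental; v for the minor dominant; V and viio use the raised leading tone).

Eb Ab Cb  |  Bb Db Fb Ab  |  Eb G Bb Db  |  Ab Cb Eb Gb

i64 - iiø7 - V7 - i7

Eb-Ab-Cb: minor triad on Ab = scale degree 1 → i64.
Bb-Db-Fb-Ab has root Bb, degree 2 in Ab minor, so iiø7.
Eb-G-Bb-Db: root Eb is the dominant; dominant seventh chord there is V7.
Ab-Cb-Eb-Gb: minor seventh chord on Ab = scale degree 1 → i7.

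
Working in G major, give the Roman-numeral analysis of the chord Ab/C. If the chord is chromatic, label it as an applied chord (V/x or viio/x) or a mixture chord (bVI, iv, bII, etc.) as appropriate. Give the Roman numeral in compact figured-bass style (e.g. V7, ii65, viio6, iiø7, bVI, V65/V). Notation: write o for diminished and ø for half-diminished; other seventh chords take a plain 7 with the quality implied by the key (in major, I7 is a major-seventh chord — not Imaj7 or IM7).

bII6

The pitches Ab-C-Eb form a major triad rooted on Ab.
Ab is the lowered second degree of G major (diatonic 2 would be A). This is the Neapolitan sixth — a major triad on the lowered second degree, here in its customary first inversion.
With C in the bass the chord is in first inversion, so the figured bass is 6.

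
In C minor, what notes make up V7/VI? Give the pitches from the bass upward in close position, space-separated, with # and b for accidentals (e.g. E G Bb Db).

Eb G Bb Db

The slash means an applied dominant: we want the dominant of VI. In C minor, VI is Ab major, and its dominant is built on Eb.
Building a dominant seventh chord on Eb gives Eb-G-Bb-Db.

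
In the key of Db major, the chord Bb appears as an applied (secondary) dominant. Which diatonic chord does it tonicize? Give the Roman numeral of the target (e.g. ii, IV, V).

ii

The chord is a major triad on Bb.
A dominant resolves down a perfect fifth: Bb → Eb. In Db major, Eb is scale degree 2, i.e. ii.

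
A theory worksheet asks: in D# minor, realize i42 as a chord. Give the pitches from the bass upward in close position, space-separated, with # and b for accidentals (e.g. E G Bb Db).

C# D# F# A#

The numeral's case and figure indicate a minor seventh chord. In D# minor its root, the tonic, is D#.
Stacking thirds from D# gives D#-F#-A#-C#.
With the 42 figure the chord is in third inversion; from the bass C# upward in close position it reads C#-D#-F#-A#.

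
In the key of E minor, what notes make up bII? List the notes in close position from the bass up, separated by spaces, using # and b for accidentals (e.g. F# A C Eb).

Scale degree 2 in E minor is F#; lowering it a half step gives F. bII is the Neapolitan chord — a major triad on the lowered second degree.
So the chord is F-A-C, a major triad.

F A C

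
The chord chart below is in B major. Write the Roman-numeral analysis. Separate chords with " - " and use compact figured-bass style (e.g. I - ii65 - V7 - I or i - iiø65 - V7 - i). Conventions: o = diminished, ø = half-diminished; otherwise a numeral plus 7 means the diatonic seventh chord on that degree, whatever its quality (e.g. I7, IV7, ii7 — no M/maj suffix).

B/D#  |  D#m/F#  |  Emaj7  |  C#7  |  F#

I6 - iii6 - IV7 - V7/V - V

B/D#: root B is the tonic; major triad there is I6.
D#m/F#: minor triad on D# = scale degree 3 → iii6.
Emaj7: root E is the subdominant; major seventh chord there is IV7.
C#7 is the secondary dominant of V (dominant seventh chord on C#): V7/V.
F#: major triad on F# = scale degree 5 → V.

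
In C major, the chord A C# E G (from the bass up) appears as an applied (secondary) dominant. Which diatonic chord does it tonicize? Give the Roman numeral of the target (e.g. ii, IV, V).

ii

The chord is a dominant seventh chord on A.
A dominant resolves down a perfect fifth: A → D. In C major, D is scale degree 2, i.e. ii.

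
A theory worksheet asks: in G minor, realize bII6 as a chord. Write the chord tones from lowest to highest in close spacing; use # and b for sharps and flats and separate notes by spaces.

C Eb Ab

Scale degree 2 in G minor is A; lowering it a half step gives Ab. bII6 is the Neapolitan sixth — a major triad on the lowered second degree, here in its customary first inversion.
So the chord is Ab-C-Eb.
The figured bass 6 indicates first inversion, placing the third (C) in the bass: C-Eb-Ab.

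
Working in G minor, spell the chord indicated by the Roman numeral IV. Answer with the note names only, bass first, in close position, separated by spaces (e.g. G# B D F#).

IV is the major subdominant, borrowed from the parallel major. In G minor that root is C.
So the chord is C-E-G, a major triad.

C E G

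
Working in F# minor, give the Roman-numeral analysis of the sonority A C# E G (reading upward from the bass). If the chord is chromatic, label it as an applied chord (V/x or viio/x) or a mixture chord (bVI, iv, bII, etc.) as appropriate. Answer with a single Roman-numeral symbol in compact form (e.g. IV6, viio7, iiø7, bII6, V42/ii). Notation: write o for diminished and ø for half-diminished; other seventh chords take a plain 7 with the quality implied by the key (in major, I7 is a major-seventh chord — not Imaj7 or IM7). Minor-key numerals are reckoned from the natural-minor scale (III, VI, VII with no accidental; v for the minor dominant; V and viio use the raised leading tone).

Stacked in thirds the chord is A-C#-E-G: a dominant seventh chord on A.
A is not a diatonic chord root with this quality in F# minor, but it lies a perfect fifth above D (VI), so the chord functions as an applied dominant of VI.

V7/VI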